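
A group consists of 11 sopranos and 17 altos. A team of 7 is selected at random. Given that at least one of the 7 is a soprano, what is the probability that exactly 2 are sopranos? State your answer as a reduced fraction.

595/2036

Work in counts. Selections with at least one soprano: C(28,7) − C(17,7) = 1184040 − 19448 = 1164592.
Of those, selections where exactly 2 are sopranos: C(11,2)·C(17,5) = 55·6188 = 340340.
Conditional probability = 340340/1164592 = 595/2036.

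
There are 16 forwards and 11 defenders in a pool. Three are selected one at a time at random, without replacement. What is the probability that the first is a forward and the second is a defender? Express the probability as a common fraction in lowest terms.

Multiply the conditional probabilities at each draw: 16/27 · 11/26 = 176/702 = 88/351.

88/351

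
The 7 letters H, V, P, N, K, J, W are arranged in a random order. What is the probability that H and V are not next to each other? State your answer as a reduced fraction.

There are 7! = 5040 arrangements.
Arrangements with H and V adjacent: 2·6! = 1440.
So not adjacent: 5040 − 1440 = 3600, probability 3600/5040 = 5/7.

5/7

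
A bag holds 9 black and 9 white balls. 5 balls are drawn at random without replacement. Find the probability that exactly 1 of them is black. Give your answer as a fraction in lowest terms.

9/68

The sample space is all 5-subsets of the 18: C(18,5) = 8568.
Selections with exactly 1 black: choose 1 of the 9 black and 4 of the 9 white, C(9,1)·C(9,4) = 9·126 = 1134.
Probability = 1134/8568 = 9/68.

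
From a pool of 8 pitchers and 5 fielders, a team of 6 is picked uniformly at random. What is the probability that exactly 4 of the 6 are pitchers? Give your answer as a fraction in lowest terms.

Total number of selections: C(13,6) = 1716.
Selections with exactly 4 pitchers: choose 4 of the 8 pitchers and 2 of the 5 fielders, C(8,4)·C(5,2) = 70·10 = 700.
Probability = 700/1716 = 175/429.

175/429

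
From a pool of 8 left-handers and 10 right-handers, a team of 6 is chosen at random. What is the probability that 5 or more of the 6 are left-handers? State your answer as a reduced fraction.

Total selections: C(18,6) = 18564.
Favorable selections (5 or more left-handers): C(8,5)·C(10,1) + C(8,6)·C(10,0) = 560 + 28 = 588.
Probability = 588/18564 = 7/221.

7/221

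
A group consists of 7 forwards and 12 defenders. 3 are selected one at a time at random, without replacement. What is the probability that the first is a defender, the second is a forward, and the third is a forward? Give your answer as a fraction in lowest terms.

28/323

Multiply the conditional probabilities at each draw: 12/19 · 7/18 · 6/17 = 504/5814 = 28/323.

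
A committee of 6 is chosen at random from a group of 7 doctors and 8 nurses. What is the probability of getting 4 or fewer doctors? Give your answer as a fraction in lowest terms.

Total selections: C(15,6) = 5005.
Favorable selections (4 or fewer doctors): C(7,0)·C(8,6) + C(7,1)·C(8,5) + C(7,2)·C(8,4) + C(7,3)·C(8,3) + C(7,4)·C(8,2) = 28 + 392 + 1470 + 1960 + 980 = 4830.
Probability = 4830/5005 = 138/143.

138/143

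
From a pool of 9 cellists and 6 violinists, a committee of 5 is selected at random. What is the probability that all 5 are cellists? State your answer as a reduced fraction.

There are C(15,5) = 3003 possible selections.
Selections with all cellists: C(9,5) = 126.
Probability = 126/3003 = 6/143.

6/143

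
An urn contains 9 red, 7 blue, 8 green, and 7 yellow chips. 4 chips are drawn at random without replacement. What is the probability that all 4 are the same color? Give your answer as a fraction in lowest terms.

38/4495

There are C(31,4) = 31465 ways to draw 4 chips.
All same color: C(9,4) + C(7,4) + C(8,4) + C(7,4) = 126 + 35 + 70 + 35 = 266.
Probability = 266/31465 = 38/4495.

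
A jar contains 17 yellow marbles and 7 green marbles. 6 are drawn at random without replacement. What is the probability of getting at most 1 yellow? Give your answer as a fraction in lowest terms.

Total selections: C(24,6) = 134596.
Favorable selections (at most 1 yellow): C(17,0)·C(7,6) + C(17,1)·C(7,5) = 7 + 357 = 364.
Probability = 364/134596 = 13/4807.

13/4807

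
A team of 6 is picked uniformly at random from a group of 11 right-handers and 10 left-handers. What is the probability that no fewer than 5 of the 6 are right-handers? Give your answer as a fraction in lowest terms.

121/1292

Total selections: C(21,6) = 54264.
Favorable selections (no fewer than 5 right-handers): C(11,5)·C(10,1) + C(11,6)·C(10,0) = 4620 + 462 = 5082.
Probability = 5082/54264 = 121/1292.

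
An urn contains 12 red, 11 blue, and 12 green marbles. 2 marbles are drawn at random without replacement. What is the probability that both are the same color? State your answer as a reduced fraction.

There are C(35,2) = 595 ways to draw 2 marbles.
All same color: C(12,2) + C(11,2) + C(12,2) = 66 + 55 + 66 = 187.
Probability = 187/595 = 11/35.

11/35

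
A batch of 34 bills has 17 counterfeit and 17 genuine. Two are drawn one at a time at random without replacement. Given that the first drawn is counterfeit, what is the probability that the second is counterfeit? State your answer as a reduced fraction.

After removing one counterfeit, 33 remain: 16 counterfeit and 17 genuine.
So the probability the next is counterfeit is 16/33.

16/33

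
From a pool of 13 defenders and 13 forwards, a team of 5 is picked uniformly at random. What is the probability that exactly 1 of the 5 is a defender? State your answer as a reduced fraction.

The sample space is all 5-subsets of the 26: C(26,5) = 65780.
Selections with exactly 1 defender: choose 1 of the 13 defenders and 4 of the 13 forwards, C(13,1)·C(13,4) = 13·715 = 9295.
Probability = 9295/65780 = 13/92.

13/92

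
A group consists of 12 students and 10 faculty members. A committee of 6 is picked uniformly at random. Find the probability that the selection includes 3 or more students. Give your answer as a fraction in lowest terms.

There are C(22,6) = 74613 ways to choose the 6.
Count the complement (fewer than 3 students): C(12,0)·C(10,6) + C(12,1)·C(10,5) + C(12,2)·C(10,4) = 210 + 3024 + 13860 = 17094.
Probability = 1 − 17094/74613 = 57519/74613 = 249/323.

249/323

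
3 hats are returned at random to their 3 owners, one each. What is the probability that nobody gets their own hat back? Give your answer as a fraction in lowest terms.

There are 3! = 6 assignments.
By inclusion-exclusion, assignments with no fixed points: C(3,0)·3! − C(3,1)·2! + C(3,2)·1! − C(3,3)·0! = 2.
Probability = 2/6 = 1/3.

1/3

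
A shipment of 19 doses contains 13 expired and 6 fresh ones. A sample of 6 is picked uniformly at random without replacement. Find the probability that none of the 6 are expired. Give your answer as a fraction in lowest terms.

1/27132

There are C(19,6) = 27132 possible selections.
Selections with no expired (all fresh): C(6,6) = 1.
Probability = 1/27132.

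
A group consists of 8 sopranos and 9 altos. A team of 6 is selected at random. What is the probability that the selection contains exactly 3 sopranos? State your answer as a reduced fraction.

Total number of selections: C(17,6) = 12376.
Selections with exactly 3 sopranos: choose 3 of the 8 sopranos and 3 of the 9 altos, C(8,3)·C(9,3) = 56·84 = 4704.
Probability = 4704/12376 = 84/221.

84/221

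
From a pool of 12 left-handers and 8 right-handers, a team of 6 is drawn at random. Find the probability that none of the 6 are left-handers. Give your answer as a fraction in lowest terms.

There are C(20,6) = 38760 possible selections.
Selections with no left-handers (all right-handers): C(8,6) = 28.
Probability = 28/38760 = 7/9690.

7/9690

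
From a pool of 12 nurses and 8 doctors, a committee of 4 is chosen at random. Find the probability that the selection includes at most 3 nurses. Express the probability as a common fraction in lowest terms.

290/323

Total selections: C(20,4) = 4845.
The complement is exactly 4 nurses: C(12,4)·C(8,0) = 495.
Probability = 1 − 495/4845 = 4350/4845 = 290/323.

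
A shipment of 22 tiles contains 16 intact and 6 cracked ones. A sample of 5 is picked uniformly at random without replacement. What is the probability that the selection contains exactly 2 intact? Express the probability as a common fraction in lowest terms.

The sample space is all 5-subsets of the 22: C(22,5) = 26334.
Selections with exactly 2 intact: choose 2 of the 16 intact and 3 of the 6 cracked, C(16,2)·C(6,3) = 120·20 = 2400.
Probability = 2400/26334 = 400/4389.

400/4389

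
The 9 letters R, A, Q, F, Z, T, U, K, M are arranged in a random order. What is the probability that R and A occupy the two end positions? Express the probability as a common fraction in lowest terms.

There are 9! = 362880 arrangements.
Place R and A at the ends in 2 ways, arrange the remaining 7 in 7! = 5040 ways: 2·5040 = 10080.
Probability = 10080/362880 = 1/36.

1/36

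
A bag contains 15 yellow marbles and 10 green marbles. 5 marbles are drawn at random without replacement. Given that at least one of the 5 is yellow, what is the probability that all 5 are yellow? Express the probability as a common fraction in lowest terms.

Work in counts. Selections with at least one yellow: C(25,5) − C(10,5) = 53130 − 252 = 52878.
Of those, selections where all 5 are yellow: C(15,5) = 3003.
Conditional probability = 3003/52878 = 143/2518.

143/2518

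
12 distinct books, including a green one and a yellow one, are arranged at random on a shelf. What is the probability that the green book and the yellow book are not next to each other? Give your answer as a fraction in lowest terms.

5/6

There are 12! = 479001600 arrangements.
Arrangements with the green book and the yellow book adjacent: 2·11! = 79833600.
So not adjacent: 479001600 − 79833600 = 399168000, probability 399168000/479001600 = 5/6.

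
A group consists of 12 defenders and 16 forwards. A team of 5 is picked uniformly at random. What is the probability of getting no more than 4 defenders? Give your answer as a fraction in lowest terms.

1354/1365

There are C(28,5) = 98280 ways to choose the 5.
The complement is exactly 5 defenders: C(12,5)·C(16,0) = 792.
Probability = 1 − 792/98280 = 97488/98280 = 1354/1365.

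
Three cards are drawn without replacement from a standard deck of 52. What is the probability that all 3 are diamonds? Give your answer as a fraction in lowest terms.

There are C(52,3) = 22100 possible 3-card hands.
Hands that are all diamonds: C(13,3) = 286.
Probability = 286/22100 = 11/850.

11/850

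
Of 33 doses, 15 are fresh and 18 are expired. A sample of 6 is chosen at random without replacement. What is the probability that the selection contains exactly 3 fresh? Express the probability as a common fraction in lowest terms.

3315/9889

There are C(33,6) = 1107568 ways to choose 6 from 33.
Selections with exactly 3 fresh: choose 3 of the 15 fresh and 3 of the 18 expired, C(15,3)·C(18,3) = 455·816 = 371280.
Probability = 371280/1107568 = 3315/9889.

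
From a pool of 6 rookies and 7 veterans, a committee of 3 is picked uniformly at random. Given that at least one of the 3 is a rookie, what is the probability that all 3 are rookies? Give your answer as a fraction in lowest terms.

20/251

Work in counts. Selections with at least one rookie: C(13,3) − C(7,3) = 286 − 35 = 251.
Of those, selections where all 3 are rookies: C(6,3) = 20.
Conditional probability = 20/251.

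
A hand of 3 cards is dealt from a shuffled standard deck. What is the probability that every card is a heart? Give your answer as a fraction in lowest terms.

11/850

There are C(52,3) = 22100 possible 3-card hands.
Hands that are all hearts: C(13,3) = 286.
Probability = 286/22100 = 11/850.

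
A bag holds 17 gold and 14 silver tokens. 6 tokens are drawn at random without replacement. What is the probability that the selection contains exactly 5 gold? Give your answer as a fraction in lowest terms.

There are C(31,6) = 736281 ways to choose 6 from 31.
Selections with exactly 5 gold: choose 5 of the 17 gold and 1 of the 14 silver, C(17,5)·C(14,1) = 6188·14 = 86632.
Probability = 86632/736281 = 952/8091.

952/8091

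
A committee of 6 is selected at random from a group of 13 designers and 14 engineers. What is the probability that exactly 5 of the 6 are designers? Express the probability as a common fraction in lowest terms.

There are C(27,6) = 296010 ways to choose 6 from 27.
Selections with exactly 5 designers: choose 5 of the 13 designers and 1 of the 14 engineers, C(13,5)·C(14,1) = 1287·14 = 18018.
Probability = 18018/296010 = 7/115.

7/115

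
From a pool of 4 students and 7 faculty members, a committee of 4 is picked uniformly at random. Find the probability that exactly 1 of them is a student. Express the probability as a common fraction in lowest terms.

14/33

Total number of selections: C(11,4) = 330.
Selections with exactly 1 student: choose 1 of the 4 students and 3 of the 7 faculty members, C(4,1)·C(7,3) = 4·35 = 140.
Probability = 140/330 = 14/33.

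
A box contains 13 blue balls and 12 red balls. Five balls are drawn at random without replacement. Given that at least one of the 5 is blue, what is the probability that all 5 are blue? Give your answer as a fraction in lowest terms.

3/122

Work in counts. Selections with at least one blue: C(25,5) − C(12,5) = 53130 − 792 = 52338.
Of those, selections where all 5 are blue: C(13,5) = 1287.
Conditional probability = 1287/52338 = 3/122.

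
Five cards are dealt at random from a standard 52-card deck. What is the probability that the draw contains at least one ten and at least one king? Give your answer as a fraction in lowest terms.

6509/64974

There are C(52,5) = 2598960 possible draws.
By inclusion-exclusion on the complements, draws missing all tens or all kings: C(48,5) + C(48,5) − C(44,5) = 1712304 + 1712304 − 1086008 = 2338600.
So draws with at least one of each: 2598960 − 2338600 = 260360, probability 260360/2598960 = 6509/64974.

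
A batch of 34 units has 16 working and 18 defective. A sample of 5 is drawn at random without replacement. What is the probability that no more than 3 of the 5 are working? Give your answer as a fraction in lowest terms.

591/682

There are C(34,5) = 278256 ways to choose the 5.
Count the complement (more than 3 working): C(16,4)·C(18,1) + C(16,5)·C(18,0) = 32760 + 4368 = 37128.
Probability = 1 − 37128/278256 = 241128/278256 = 591/682.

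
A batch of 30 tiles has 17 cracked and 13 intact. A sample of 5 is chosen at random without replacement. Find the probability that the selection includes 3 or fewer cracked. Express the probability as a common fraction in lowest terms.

Total selections: C(30,5) = 142506.
Count the complement (more than 3 cracked): C(17,4)·C(13,1) + C(17,5)·C(13,0) = 30940 + 6188 = 37128.
Probability = 1 − 37128/142506 = 105378/142506 = 193/261.

193/261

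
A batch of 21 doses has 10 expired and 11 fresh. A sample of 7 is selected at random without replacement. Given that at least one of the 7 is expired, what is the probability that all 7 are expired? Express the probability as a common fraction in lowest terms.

4/3865

Work in counts. Selections with at least one expired: C(21,7) − C(11,7) = 116280 − 330 = 115950.
Of those, selections where all 7 are expired: C(10,7) = 120.
Conditional probability = 120/115950 = 4/3865.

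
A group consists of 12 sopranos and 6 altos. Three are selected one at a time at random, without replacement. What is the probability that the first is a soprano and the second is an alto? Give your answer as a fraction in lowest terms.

4/17

Multiply the conditional probabilities at each draw: 12/18 · 6/17 = 72/306 = 4/17.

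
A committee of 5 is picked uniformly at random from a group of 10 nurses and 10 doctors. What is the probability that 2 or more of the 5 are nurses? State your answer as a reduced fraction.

274/323

There are C(20,5) = 15504 ways to choose the 5.
Favorable selections (2 or more nurses): C(10,2)·C(10,3) + C(10,3)·C(10,2) + C(10,4)·C(10,1) + C(10,5)·C(10,0) = 5400 + 5400 + 2100 + 252 = 13152.
Probability = 13152/15504 = 274/323.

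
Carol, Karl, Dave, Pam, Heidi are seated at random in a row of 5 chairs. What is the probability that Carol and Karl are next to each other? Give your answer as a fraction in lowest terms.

2/5

There are 5! = 120 arrangements.
Treat Carol and Karl as a block: 4! arrangements of the blocks × 2 orders within the block = 2·24 = 48.
Probability = 48/120 = 2/5.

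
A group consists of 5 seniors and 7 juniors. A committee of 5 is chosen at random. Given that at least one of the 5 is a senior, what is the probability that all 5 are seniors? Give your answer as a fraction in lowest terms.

Work in counts. Selections with at least one senior: C(12,5) − C(7,5) = 792 − 21 = 771.
Of those, selections where all 5 are seniors: C(5,5) = 1.
Conditional probability = 1/771.

1/771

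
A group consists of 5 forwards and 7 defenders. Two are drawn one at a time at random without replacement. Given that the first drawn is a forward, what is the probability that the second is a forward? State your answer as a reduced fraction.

4/11

After removing one forward, 11 remain: 4 forwards and 7 defenders.
So the probability the next is a forward is 4/11.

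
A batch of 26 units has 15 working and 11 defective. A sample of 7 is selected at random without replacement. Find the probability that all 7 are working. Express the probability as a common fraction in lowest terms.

9/920

There are C(26,7) = 657800 possible selections.
Selections with all working: C(15,7) = 6435.
Probability = 6435/657800 = 9/920.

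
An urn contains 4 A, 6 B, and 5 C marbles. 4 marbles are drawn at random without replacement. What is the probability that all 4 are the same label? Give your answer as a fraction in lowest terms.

There are C(15,4) = 1365 ways to draw 4 marbles.
All same label: C(4,4) + C(6,4) + C(5,4) = 1 + 15 + 5 = 21.
Probability = 21/1365 = 1/65.

1/65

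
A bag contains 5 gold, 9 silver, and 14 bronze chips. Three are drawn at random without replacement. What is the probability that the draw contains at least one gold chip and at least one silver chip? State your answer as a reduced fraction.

There are C(28,3) = 3276 possible draws.
By inclusion-exclusion on the complements, draws missing all gold or all silver: C(23,3) + C(19,3) − C(14,3) = 1771 + 969 − 364 = 2376.
So draws with at least one of each: 3276 − 2376 = 900, probability 900/3276 = 25/91.

25/91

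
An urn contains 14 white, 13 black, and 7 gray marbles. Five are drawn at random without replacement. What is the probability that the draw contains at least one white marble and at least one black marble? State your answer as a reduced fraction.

There are C(34,5) = 278256 possible draws.
By inclusion-exclusion on the complements, draws missing all white or all black: C(20,5) + C(21,5) − C(7,5) = 15504 + 20349 − 21 = 35832.
So draws with at least one of each: 278256 − 35832 = 242424, probability 242424/278256 = 10101/11594.

10101/11594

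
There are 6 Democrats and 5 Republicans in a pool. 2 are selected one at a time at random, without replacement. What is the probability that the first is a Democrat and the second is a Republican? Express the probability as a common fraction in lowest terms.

Multiply the conditional probabilities at each draw: 6/11 · 5/10 = 30/110 = 3/11.

3/11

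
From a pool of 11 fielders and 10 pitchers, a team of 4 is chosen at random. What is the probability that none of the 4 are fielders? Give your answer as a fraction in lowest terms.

2/57

There are C(21,4) = 5985 possible selections.
Selections with no fielders (all pitchers): C(10,4) = 210.
Probability = 210/5985 = 2/57.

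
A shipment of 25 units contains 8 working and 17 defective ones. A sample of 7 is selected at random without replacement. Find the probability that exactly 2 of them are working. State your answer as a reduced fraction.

43316/120175

Total number of selections: C(25,7) = 480700.
Selections with exactly 2 working: choose 2 of the 8 working and 5 of the 17 defective, C(8,2)·C(17,5) = 28·6188 = 173264.
Probability = 173264/480700 = 43316/120175.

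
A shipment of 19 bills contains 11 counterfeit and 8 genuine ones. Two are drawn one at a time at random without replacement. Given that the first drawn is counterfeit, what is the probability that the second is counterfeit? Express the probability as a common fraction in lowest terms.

After removing one counterfeit, 18 remain: 10 counterfeit and 8 genuine.
So the probability the next is counterfeit is 10/18 = 5/9.

5/9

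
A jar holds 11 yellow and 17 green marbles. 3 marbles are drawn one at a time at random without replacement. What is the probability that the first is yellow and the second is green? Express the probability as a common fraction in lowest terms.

187/756

Multiply the conditional probabilities at each draw: 11/28 · 17/27 = 187/756.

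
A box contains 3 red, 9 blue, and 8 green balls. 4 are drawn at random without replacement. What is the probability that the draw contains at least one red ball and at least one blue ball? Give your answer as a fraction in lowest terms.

There are C(20,4) = 4845 possible draws.
By inclusion-exclusion on the complements, draws missing all red or all blue: C(17,4) + C(11,4) − C(8,4) = 2380 + 330 − 70 = 2640.
So draws with at least one of each: 4845 − 2640 = 2205, probability 2205/4845 = 147/323.

147/323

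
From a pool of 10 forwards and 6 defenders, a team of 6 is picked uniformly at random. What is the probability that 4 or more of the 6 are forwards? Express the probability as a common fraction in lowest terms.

87/143

Total selections: C(16,6) = 8008.
Favorable selections (4 or more forwards): C(10,4)·C(6,2) + C(10,5)·C(6,1) + C(10,6)·C(6,0) = 3150 + 1512 + 210 = 4872.
Probability = 4872/8008 = 87/143.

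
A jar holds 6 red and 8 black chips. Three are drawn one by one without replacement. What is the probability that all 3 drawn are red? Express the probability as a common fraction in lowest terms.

5/91

Multiply the conditional probabilities at each draw: 6/14 · 5/13 · 4/12 = 120/2184 = 5/91.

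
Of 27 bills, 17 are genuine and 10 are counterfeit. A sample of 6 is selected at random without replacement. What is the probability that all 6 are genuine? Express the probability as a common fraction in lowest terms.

476/11385

There are C(27,6) = 296010 possible selections.
Selections with all genuine: C(17,6) = 12376.
Probability = 12376/296010 = 476/11385.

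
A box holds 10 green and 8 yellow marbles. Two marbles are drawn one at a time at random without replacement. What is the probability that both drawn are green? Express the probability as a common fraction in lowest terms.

Multiply the conditional probabilities at each draw: 10/18 · 9/17 = 90/306 = 5/17.

5/17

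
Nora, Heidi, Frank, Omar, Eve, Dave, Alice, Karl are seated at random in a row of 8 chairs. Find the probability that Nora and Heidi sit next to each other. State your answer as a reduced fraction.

1/4

There are 8! = 40320 arrangements.
Treat Nora and Heidi as a block: 7! arrangements of the blocks × 2 orders within the block = 2·5040 = 10080.
Probability = 10080/40320 = 1/4.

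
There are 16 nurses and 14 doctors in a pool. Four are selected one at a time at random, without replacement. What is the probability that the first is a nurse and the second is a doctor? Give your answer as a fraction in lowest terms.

Multiply the conditional probabilities at each draw: 16/30 · 14/29 = 224/870 = 112/435.

112/435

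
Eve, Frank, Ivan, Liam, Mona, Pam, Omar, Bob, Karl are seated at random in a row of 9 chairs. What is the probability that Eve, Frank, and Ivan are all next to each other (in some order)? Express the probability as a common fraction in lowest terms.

There are 9! = 362880 arrangements.
Treat the three as one block: 7! placements × 3! orders within the block = 5040·6 = 30240.
Probability = 30240/362880 = 1/12.

1/12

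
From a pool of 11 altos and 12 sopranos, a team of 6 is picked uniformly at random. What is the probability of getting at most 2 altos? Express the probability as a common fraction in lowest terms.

1117/3059

Total selections: C(23,6) = 100947.
Favorable selections (at most 2 altos): C(11,0)·C(12,6) + C(11,1)·C(12,5) + C(11,2)·C(12,4) = 924 + 8712 + 27225 = 36861.
Probability = 36861/100947 = 1117/3059.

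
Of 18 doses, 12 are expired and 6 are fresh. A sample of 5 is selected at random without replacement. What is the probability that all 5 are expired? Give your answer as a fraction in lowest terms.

There are C(18,5) = 8568 possible selections.
Selections with all expired: C(12,5) = 792.
Probability = 792/8568 = 11/119.

11/119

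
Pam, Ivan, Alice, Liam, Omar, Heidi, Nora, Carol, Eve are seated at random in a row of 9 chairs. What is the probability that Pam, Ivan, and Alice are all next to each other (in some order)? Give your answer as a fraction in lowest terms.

There are 9! = 362880 arrangements.
Treat the three as one block: 7! placements × 3! orders within the block = 5040·6 = 30240.
Probability = 30240/362880 = 1/12.

1/12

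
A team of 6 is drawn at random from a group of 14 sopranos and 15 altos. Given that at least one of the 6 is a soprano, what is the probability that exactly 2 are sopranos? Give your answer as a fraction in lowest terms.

273/1033

Work in counts. Selections with at least one soprano: C(29,6) − C(15,6) = 475020 − 5005 = 470015.
Of those, selections where exactly 2 are sopranos: C(14,2)·C(15,4) = 91·1365 = 124215.
Conditional probability = 124215/470015 = 273/1033.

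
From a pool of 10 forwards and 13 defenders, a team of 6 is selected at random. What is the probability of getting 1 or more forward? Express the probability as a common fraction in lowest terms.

There are C(23,6) = 100947 ways to choose the 6.
The complement is all 6 are defenders: C(13,6) = 1716.
Probability = 1 − 1716/100947 = 99231/100947 = 3007/3059.

3007/3059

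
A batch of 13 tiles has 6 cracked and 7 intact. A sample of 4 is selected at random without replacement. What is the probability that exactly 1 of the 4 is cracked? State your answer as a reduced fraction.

42/143

There are C(13,4) = 715 ways to choose 4 from 13.
Selections with exactly 1 cracked: choose 1 of the 6 cracked and 3 of the 7 intact, C(6,1)·C(7,3) = 6·35 = 210.
Probability = 210/715 = 42/143.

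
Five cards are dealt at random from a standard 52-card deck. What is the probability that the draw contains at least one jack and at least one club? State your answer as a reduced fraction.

There are C(52,5) = 2598960 possible draws.
By inclusion-exclusion on the complements, draws missing all jacks or all clubs: C(48,5) + C(39,5) − C(36,5) = 1712304 + 575757 − 376992 = 1911069.
So draws with at least one of each: 2598960 − 1911069 = 687891, probability 687891/2598960 = 229297/866320.

229297/866320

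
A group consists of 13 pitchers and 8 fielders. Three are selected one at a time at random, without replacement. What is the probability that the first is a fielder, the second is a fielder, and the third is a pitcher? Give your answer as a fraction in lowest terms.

Multiply the conditional probabilities at each draw: 8/21 · 7/20 · 13/19 = 728/7980 = 26/285.

26/285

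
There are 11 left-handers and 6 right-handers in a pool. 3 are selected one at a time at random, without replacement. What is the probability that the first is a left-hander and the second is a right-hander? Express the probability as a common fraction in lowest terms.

33/136

Multiply the conditional probabilities at each draw: 11/17 · 6/16 = 66/272 = 33/136.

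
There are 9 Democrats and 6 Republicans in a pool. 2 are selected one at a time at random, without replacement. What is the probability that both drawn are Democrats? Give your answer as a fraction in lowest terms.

Multiply the conditional probabilities at each draw: 9/15 · 8/14 = 72/210 = 12/35.

12/35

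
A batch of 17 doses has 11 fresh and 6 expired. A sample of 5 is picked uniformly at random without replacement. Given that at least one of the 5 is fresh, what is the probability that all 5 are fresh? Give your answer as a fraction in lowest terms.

21/281

Work in counts. Selections with at least one fresh: C(17,5) − C(6,5) = 6188 − 6 = 6182.
Of those, selections where all 5 are fresh: C(11,5) = 462.
Conditional probability = 462/6182 = 21/281.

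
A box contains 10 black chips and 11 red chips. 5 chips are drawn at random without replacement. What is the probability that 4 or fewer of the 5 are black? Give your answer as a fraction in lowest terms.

319/323

There are C(21,5) = 20349 ways to choose the 5.
The complement is exactly 5 black: C(10,5)·C(11,0) = 252.
Probability = 1 − 252/20349 = 20097/20349 = 319/323.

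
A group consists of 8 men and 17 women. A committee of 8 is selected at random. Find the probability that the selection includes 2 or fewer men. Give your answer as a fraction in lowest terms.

175474/360525

There are C(25,8) = 1081575 ways to choose the 8.
Favorable selections (2 or fewer men): C(8,0)·C(17,8) + C(8,1)·C(17,7) + C(8,2)·C(17,6) = 24310 + 155584 + 346528 = 526422.
Probability = 526422/1081575 = 175474/360525.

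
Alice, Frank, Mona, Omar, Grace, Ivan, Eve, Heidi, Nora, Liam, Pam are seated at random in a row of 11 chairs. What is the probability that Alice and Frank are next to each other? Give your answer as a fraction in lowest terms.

There are 11! = 39916800 arrangements.
Treat Alice and Frank as a block: 10! arrangements of the blocks × 2 orders within the block = 2·3628800 = 7257600.
Probability = 7257600/39916800 = 2/11.

2/11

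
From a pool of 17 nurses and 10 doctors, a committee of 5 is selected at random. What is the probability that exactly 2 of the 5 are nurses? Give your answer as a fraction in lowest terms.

Total number of selections: C(27,5) = 80730.
Selections with exactly 2 nurses: choose 2 of the 17 nurses and 3 of the 10 doctors, C(17,2)·C(10,3) = 136·120 = 16320.
Probability = 16320/80730 = 544/2691.

544/2691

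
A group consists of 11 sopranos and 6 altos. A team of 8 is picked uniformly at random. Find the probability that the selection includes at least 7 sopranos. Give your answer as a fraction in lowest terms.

Total selections: C(17,8) = 24310.
Favorable selections (at least 7 sopranos): C(11,7)·C(6,1) + C(11,8)·C(6,0) = 1980 + 165 = 2145.
Probability = 2145/24310 = 3/34.

3/34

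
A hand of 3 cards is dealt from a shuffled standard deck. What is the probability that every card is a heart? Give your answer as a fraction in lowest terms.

11/850

There are C(52,3) = 22100 possible 3-card hands.
Hands that are all hearts: C(13,3) = 286.
Probability = 286/22100 = 11/850.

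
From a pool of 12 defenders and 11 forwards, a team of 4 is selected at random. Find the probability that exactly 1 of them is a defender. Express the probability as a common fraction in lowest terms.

36/161

There are C(23,4) = 8855 ways to choose 4 from 23.
Selections with exactly 1 defender: choose 1 of the 12 defenders and 3 of the 11 forwards, C(12,1)·C(11,3) = 12·165 = 1980.
Probability = 1980/8855 = 36/161.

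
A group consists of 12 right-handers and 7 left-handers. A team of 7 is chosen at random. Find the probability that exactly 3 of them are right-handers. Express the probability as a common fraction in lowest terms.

There are C(19,7) = 50388 ways to choose 7 from 19.
Selections with exactly 3 right-handers: choose 3 of the 12 right-handers and 4 of the 7 left-handers, C(12,3)·C(7,4) = 220·35 = 7700.
Probability = 7700/50388 = 1925/12597.

1925/12597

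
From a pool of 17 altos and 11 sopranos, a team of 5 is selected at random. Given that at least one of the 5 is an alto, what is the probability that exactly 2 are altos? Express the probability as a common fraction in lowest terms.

Work in counts. Selections with at least one alto: C(28,5) − C(11,5) = 98280 − 462 = 97818.
Of those, selections where exactly 2 are altos: C(17,2)·C(11,3) = 136·165 = 22440.
Conditional probability = 22440/97818 = 220/959.

220/959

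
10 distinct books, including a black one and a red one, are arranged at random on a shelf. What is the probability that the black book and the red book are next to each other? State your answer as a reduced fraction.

There are 10! = 3628800 arrangements.
Treat the black book and the red book as a block: 9! arrangements of the blocks × 2 orders within the block = 2·362880 = 725760.
Probability = 725760/3628800 = 1/5.

1/5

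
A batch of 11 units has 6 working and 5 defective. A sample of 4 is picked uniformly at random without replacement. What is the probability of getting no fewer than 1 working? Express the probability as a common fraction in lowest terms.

Total selections: C(11,4) = 330.
The complement is all 4 are defective: C(5,4) = 5.
Probability = 1 − 5/330 = 325/330 = 65/66.

65/66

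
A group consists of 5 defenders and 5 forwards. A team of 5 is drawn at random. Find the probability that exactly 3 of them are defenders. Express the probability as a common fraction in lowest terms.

The sample space is all 5-subsets of the 10: C(10,5) = 252.
Selections with exactly 3 defenders: choose 3 of the 5 defenders and 2 of the 5 forwards, C(5,3)·C(5,2) = 10·10 = 100.
Probability = 100/252 = 25/63.

25/63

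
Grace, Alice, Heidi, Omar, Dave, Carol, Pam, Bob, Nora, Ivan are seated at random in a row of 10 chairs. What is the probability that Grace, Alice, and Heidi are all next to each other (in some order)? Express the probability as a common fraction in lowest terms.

1/15

There are 10! = 3628800 arrangements.
Treat the three as one block: 8! placements × 3! orders within the block = 40320·6 = 241920.
Probability = 241920/3628800 = 1/15.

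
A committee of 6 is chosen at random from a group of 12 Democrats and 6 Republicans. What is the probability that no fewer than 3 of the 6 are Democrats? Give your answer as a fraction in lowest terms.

There are C(18,6) = 18564 ways to choose the 6.
Favorable selections (no fewer than 3 Democrats): C(12,3)·C(6,3) + C(12,4)·C(6,2) + C(12,5)·C(6,1) + C(12,6)·C(6,0) = 4400 + 7425 + 4752 + 924 = 17501.
Probability = 17501/18564.

17501/18564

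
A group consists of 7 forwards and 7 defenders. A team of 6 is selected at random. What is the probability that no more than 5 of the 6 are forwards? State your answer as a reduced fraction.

428/429

There are C(14,6) = 3003 ways to choose the 6.
The complement is exactly 6 forwards: C(7,6)·C(7,0) = 7.
Probability = 1 − 7/3003 = 2996/3003 = 428/429.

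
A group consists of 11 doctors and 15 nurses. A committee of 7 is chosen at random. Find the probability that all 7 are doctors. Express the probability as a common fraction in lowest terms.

There are C(26,7) = 657800 possible selections.
Selections with all doctors: C(11,7) = 330.
Probability = 330/657800 = 3/5980.

3/5980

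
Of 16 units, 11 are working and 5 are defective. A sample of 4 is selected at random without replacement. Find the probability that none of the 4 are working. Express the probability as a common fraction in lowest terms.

1/364

There are C(16,4) = 1820 possible selections.
Selections with no working (all defective): C(5,4) = 5.
Probability = 5/1820 = 1/364.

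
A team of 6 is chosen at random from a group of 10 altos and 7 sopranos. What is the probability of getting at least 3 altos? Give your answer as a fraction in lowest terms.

Total selections: C(17,6) = 12376.
Count the complement (fewer than 3 altos): C(10,0)·C(7,6) + C(10,1)·C(7,5) + C(10,2)·C(7,4) = 7 + 210 + 1575 = 1792.
Probability = 1 − 1792/12376 = 10584/12376 = 189/221.

189/221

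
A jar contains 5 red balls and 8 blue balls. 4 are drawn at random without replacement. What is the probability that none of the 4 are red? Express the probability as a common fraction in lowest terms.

14/143

There are C(13,4) = 715 possible selections.
Selections with no red (all blue): C(8,4) = 70.
Probability = 70/715 = 14/143.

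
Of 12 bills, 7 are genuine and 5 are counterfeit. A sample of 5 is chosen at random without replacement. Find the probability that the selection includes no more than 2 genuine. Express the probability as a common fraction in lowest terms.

There are C(12,5) = 792 ways to choose the 5.
Favorable selections (no more than 2 genuine): C(7,0)·C(5,5) + C(7,1)·C(5,4) + C(7,2)·C(5,3) = 1 + 35 + 210 = 246.
Probability = 246/792 = 41/132.

41/132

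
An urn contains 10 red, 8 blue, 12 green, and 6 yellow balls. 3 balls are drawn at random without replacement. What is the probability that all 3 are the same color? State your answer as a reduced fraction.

There are C(36,3) = 7140 ways to draw 3 balls.
All same color: C(10,3) + C(8,3) + C(12,3) + C(6,3) = 120 + 56 + 220 + 20 = 416.
Probability = 416/7140 = 104/1785.

104/1785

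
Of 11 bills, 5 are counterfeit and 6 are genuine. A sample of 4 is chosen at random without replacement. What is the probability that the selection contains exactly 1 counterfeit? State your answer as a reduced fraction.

10/33

There are C(11,4) = 330 ways to choose 4 from 11.
Selections with exactly 1 counterfeit: choose 1 of the 5 counterfeit and 3 of the 6 genuine, C(5,1)·C(6,3) = 5·20 = 100.
Probability = 100/330 = 10/33.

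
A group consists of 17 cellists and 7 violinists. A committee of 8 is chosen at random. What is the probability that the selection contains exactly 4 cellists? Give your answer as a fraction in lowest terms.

The sample space is all 8-subsets of the 24: C(24,8) = 735471.
Selections with exactly 4 cellists: choose 4 of the 17 cellists and 4 of the 7 violinists, C(17,4)·C(7,4) = 2380·35 = 83300.
Probability = 83300/735471 = 4900/43263.

4900/43263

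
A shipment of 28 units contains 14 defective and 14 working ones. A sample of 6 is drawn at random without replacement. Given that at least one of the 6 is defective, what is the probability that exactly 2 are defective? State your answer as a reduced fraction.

Work in counts. Selections with at least one defective: C(28,6) − C(14,6) = 376740 − 3003 = 373737.
Of those, selections where exactly 2 are defective: C(14,2)·C(14,4) = 91·1001 = 91091.
Conditional probability = 91091/373737 = 1001/4107.

1001/4107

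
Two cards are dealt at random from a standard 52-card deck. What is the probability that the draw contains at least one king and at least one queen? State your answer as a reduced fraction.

8/663

There are C(52,2) = 1326 possible draws.
By inclusion-exclusion on the complements, draws missing all kings or all queens: C(48,2) + C(48,2) − C(44,2) = 1128 + 1128 − 946 = 1310.
So draws with at least one of each: 1326 − 1310 = 16, probability 16/1326 = 8/663.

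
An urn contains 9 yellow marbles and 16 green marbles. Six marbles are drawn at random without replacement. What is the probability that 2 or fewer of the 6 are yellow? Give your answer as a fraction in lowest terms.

There are C(25,6) = 177100 ways to choose the 6.
Favorable selections (2 or fewer yellow): C(9,0)·C(16,6) + C(9,1)·C(16,5) + C(9,2)·C(16,4) = 8008 + 39312 + 65520 = 112840.
Probability = 112840/177100 = 806/1265.

806/1265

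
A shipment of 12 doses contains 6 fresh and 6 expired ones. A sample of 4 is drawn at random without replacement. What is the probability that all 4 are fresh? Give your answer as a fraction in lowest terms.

There are C(12,4) = 495 possible selections.
Selections with all fresh: C(6,4) = 15.
Probability = 15/495 = 1/33.

1/33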